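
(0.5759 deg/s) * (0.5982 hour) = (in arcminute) 7.441e+04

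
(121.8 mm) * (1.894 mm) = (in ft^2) 0.002483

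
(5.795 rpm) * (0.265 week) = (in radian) 9.726e+04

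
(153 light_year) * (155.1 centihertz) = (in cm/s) 2.245e+20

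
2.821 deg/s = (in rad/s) 0.04924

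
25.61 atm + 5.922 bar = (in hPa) 3.187e+04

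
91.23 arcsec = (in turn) 7.039e-05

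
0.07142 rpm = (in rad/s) 0.007479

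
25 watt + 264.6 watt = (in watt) 289.6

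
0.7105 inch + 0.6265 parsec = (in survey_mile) 1.201e+13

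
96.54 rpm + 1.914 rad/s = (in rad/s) 12.02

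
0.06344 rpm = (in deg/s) 0.3806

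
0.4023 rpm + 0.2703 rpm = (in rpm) 0.6726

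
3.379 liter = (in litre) 3.379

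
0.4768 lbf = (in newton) 2.121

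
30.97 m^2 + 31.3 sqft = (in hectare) 0.003388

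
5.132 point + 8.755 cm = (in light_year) 9.445e-18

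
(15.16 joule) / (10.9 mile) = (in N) 0.0008642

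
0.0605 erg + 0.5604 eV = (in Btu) 5.734e-12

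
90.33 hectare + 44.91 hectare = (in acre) 334.2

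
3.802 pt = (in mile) 8.334e-07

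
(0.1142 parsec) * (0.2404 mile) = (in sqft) 1.467e+19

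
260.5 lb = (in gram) 1.182e+05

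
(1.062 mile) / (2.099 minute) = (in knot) 26.38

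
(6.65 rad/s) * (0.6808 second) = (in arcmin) 1.556e+04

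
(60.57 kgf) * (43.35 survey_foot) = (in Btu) 7.439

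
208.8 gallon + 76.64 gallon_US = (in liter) 1081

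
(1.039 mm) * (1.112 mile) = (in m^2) 1.859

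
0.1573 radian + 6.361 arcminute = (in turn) 0.02533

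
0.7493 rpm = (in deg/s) 4.496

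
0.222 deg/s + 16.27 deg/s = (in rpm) 2.749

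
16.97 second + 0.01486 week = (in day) 0.1042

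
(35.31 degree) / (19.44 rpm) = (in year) 9.599e-09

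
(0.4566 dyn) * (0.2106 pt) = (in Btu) 3.215e-13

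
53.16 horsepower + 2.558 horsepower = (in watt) 4.155e+04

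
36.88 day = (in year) 0.101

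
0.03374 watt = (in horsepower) 4.525e-05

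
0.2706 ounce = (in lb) 0.01691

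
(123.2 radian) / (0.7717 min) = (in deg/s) 152.5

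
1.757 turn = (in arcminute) 3.795e+04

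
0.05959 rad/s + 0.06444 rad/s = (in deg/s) 7.106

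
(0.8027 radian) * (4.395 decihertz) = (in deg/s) 20.21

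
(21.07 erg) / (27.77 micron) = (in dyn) 7587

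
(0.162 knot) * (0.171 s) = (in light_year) 1.506e-18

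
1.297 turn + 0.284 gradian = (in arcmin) 2.803e+04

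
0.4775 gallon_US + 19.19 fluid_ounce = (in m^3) 0.002375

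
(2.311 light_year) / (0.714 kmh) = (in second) 1.102e+17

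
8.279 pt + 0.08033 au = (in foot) 3.943e+10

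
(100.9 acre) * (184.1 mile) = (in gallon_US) 3.196e+13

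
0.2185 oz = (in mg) 6194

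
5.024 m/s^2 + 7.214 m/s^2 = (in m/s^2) 12.24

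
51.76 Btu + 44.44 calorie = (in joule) 5.48e+04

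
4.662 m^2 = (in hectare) 0.0004662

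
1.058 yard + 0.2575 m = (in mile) 0.0007611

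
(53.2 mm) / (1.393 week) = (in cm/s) 6.315e-06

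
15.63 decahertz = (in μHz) 1.563e+08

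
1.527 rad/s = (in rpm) 14.58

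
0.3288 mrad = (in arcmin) 1.13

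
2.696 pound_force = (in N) 11.99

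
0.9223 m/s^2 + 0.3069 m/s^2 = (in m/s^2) 1.229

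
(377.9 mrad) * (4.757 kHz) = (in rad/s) 1798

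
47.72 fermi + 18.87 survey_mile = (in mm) 3.037e+07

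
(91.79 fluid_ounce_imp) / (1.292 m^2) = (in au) 1.349e-14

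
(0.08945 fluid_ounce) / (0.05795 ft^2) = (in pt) 1.393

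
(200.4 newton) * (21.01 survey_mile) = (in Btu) 6422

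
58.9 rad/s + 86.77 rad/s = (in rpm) 1391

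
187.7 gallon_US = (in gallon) 187.7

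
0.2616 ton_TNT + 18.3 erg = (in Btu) 1.037e+06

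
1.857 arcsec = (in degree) 0.0005158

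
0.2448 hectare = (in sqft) 2.635e+04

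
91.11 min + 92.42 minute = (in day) 0.1275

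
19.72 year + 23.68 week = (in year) 20.17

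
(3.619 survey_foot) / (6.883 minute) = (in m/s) 0.002671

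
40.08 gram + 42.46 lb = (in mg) 1.93e+07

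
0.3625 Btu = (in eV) 2.387e+21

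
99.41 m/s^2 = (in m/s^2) 99.41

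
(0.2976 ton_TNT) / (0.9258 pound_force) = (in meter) 3.024e+08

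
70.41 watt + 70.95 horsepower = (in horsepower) 71.04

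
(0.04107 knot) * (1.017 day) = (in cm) 1.857e+05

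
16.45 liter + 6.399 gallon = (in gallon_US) 10.74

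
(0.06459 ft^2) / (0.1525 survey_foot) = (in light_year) 1.365e-17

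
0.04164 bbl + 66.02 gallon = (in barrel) 1.614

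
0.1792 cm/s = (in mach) 5.263e-06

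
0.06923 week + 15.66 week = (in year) 0.3017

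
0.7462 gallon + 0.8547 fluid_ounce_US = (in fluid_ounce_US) 96.37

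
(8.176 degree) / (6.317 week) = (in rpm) 3.567e-07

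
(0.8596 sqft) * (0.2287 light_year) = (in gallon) 4.565e+16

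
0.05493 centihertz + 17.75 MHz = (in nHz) 1.775e+16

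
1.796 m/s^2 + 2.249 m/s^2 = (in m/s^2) 4.045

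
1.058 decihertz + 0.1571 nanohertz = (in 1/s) 0.1058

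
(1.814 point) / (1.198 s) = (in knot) 0.001038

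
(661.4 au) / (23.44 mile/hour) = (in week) 1.561e+07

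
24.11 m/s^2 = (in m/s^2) 24.11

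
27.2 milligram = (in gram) 0.0272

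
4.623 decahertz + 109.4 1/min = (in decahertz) 4.805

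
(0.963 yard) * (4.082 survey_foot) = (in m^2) 1.096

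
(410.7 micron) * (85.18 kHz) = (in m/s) 34.98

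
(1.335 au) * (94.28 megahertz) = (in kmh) 6.778e+19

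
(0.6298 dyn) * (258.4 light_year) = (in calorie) 3.68e+12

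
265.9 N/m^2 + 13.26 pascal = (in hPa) 2.792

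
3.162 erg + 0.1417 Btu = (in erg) 1.495e+09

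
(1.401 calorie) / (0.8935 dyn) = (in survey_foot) 2.152e+06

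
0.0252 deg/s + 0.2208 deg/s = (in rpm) 0.041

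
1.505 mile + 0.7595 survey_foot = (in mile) 1.505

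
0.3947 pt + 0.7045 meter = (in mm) 704.6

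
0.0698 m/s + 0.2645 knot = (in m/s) 0.2059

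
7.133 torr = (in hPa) 9.51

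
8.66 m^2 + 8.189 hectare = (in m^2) 8.19e+04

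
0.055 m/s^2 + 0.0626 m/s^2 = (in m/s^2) 0.1176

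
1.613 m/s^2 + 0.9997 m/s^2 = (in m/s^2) 2.613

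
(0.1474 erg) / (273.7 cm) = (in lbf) 1.211e-09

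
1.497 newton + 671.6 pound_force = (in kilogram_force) 304.8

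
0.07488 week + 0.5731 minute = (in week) 0.07494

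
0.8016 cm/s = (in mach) 2.354e-05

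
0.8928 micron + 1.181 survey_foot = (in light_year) 3.805e-17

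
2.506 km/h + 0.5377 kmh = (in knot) 1.643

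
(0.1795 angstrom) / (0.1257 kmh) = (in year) 1.63e-17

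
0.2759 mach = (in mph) 210.1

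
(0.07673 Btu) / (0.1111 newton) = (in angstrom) 7.287e+12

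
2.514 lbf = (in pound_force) 2.514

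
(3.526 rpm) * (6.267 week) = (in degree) 8.019e+07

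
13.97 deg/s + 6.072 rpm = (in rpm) 8.4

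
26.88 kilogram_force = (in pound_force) 59.26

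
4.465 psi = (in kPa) 30.79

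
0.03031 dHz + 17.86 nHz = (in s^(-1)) 0.003031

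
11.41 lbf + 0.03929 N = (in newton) 50.79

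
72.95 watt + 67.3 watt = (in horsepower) 0.1881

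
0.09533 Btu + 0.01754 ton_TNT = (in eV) 4.58e+26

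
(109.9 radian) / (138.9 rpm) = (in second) 7.556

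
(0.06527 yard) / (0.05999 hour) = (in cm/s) 0.02764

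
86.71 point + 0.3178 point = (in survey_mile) 1.908e-05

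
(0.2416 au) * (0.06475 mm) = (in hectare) 234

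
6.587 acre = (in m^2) 2.666e+04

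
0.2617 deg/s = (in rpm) 0.04362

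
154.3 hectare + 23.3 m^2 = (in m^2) 1.543e+06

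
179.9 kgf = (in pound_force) 396.6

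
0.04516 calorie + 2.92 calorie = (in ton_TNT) 2.965e-09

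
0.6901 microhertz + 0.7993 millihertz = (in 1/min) 0.048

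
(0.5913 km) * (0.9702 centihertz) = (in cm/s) 573.7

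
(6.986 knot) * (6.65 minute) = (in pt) 4.065e+06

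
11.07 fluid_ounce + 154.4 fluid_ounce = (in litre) 4.894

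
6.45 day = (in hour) 154.8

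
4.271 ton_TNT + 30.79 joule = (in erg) 1.787e+17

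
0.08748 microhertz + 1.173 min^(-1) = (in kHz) 1.955e-05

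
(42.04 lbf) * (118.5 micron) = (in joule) 0.02216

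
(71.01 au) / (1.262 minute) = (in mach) 4.12e+08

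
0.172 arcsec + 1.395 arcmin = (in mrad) 0.4066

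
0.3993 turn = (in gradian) 159.7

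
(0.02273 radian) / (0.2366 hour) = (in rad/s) 2.669e-05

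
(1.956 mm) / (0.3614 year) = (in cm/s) 1.716e-08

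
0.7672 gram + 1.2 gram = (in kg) 0.001967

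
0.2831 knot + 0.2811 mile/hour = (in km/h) 0.9767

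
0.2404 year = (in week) 12.54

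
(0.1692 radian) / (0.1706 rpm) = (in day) 0.0001096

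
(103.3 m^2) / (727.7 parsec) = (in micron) 4.6e-12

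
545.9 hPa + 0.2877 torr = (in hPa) 546.3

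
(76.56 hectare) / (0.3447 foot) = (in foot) 2.391e+07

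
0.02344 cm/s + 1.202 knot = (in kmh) 2.227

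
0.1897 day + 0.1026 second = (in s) 1.639e+04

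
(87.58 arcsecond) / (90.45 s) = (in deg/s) 0.000269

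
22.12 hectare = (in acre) 54.66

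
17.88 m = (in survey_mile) 0.01111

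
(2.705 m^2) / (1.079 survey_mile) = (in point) 4.416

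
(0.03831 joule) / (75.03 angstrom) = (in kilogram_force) 5.207e+05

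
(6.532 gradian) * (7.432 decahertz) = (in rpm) 72.82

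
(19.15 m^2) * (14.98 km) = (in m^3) 2.869e+05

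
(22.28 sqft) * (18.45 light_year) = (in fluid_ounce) 1.222e+22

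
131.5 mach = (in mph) 1.002e+05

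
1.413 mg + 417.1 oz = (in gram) 1.182e+04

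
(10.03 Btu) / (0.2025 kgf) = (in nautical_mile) 2.877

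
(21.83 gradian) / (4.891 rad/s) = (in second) 0.07011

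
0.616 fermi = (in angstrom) 6.16e-06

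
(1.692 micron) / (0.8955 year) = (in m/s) 5.991e-14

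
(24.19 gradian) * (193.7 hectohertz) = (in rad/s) 7360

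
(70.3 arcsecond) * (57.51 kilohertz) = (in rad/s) 19.6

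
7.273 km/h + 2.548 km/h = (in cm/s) 272.8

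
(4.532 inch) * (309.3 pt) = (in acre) 3.104e-06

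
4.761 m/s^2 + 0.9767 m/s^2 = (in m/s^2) 5.738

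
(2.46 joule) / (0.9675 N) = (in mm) 2543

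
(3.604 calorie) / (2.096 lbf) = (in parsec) 5.241e-17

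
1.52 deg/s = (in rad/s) 0.02653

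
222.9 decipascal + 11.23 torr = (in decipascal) 1.52e+04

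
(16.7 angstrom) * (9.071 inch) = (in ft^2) 4.142e-09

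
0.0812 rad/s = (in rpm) 0.7754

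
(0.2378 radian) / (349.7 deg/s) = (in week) 6.442e-08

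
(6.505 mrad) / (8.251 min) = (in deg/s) 0.0007529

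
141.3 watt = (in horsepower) 0.1895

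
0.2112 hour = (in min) 12.67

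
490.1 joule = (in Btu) 0.4645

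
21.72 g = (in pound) 0.04788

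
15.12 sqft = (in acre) 0.0003471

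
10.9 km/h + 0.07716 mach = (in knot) 56.96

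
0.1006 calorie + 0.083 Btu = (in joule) 87.99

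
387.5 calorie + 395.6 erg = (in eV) 1.012e+22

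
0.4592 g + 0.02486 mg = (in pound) 0.001012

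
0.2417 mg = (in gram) 0.0002417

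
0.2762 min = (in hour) 0.004603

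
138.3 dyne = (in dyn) 138.3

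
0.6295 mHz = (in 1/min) 0.03777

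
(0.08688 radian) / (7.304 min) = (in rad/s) 0.0001982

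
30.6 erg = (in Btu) 2.9e-09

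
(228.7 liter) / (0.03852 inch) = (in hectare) 0.02337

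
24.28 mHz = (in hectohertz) 0.0002428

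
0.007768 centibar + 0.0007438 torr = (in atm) 7.764e-05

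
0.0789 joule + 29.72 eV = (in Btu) 7.478e-05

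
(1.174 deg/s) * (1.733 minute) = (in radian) 2.131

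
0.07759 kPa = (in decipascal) 775.9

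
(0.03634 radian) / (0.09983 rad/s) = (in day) 4.213e-06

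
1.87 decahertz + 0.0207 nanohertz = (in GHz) 1.87e-08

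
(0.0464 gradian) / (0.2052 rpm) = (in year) 1.076e-09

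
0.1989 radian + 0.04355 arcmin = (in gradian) 12.66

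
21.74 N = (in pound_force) 4.887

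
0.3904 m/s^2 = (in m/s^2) 0.3904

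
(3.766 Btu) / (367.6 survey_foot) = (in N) 35.46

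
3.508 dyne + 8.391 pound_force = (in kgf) 3.806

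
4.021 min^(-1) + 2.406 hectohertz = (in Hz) 240.7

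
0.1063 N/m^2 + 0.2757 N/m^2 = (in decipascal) 3.82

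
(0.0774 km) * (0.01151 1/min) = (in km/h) 0.05345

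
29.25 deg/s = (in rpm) 4.875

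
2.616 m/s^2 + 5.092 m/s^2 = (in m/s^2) 7.708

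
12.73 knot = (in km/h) 23.58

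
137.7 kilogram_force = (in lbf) 303.6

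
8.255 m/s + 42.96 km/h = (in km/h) 72.68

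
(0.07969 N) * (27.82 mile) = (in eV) 2.227e+22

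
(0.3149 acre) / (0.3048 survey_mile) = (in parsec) 8.419e-17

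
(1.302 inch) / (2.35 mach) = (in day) 4.784e-10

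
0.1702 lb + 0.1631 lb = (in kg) 0.1512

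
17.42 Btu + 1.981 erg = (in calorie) 4393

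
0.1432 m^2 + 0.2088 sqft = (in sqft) 1.75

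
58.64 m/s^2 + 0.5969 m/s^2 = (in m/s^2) 59.24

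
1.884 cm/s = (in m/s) 0.01884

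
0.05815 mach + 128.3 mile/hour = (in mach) 0.2266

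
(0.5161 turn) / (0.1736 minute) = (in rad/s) 0.3113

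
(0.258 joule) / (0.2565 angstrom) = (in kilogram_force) 1.026e+09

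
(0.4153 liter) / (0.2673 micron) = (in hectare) 0.1554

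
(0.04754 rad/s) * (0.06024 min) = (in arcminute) 590.7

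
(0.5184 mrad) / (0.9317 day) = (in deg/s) 3.69e-07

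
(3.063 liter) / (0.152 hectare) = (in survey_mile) 1.252e-09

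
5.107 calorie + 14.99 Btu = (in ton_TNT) 3.785e-06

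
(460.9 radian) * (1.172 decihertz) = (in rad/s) 54.02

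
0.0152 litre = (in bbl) 9.561e-05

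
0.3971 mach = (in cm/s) 1.352e+04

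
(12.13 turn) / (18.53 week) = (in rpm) 6.494e-05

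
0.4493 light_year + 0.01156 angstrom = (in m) 4.251e+15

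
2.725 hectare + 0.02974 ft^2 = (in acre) 6.734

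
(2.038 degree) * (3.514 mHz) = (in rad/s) 0.000125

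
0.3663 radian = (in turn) 0.0583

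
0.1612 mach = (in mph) 122.8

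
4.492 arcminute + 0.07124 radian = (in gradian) 4.618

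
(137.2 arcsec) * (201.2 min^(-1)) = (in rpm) 0.0213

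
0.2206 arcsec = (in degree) 6.128e-05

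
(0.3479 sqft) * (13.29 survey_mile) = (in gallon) 1.826e+05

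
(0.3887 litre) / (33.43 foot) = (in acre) 9.426e-09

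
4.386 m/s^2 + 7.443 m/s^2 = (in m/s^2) 11.83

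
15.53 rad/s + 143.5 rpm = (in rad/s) 30.56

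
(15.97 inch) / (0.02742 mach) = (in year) 1.378e-09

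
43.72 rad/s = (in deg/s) 2505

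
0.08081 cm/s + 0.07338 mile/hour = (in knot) 0.06534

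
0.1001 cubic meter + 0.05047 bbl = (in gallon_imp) 23.78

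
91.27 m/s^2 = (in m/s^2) 91.27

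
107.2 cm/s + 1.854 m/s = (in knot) 5.688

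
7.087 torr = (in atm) 0.009325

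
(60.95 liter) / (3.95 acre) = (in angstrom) 3.813e+04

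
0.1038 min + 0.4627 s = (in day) 7.744e-05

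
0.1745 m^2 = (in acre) 4.312e-05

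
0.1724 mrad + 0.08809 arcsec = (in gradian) 0.011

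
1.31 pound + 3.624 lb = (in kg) 2.238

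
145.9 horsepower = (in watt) 1.088e+05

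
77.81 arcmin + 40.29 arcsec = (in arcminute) 78.48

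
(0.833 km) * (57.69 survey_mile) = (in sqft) 8.325e+08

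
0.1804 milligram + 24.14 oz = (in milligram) 6.844e+05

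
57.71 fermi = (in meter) 5.771e-14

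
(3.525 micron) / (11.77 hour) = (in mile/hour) 1.861e-10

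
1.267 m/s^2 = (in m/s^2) 1.267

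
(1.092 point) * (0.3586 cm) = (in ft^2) 1.487e-05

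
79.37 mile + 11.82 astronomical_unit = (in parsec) 5.73e-05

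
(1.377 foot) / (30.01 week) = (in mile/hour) 5.173e-08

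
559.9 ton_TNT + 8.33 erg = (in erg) 2.343e+19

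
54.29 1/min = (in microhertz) 9.048e+05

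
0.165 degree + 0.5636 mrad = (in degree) 0.1973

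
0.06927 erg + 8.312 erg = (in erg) 8.381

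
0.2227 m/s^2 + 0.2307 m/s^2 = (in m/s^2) 0.4534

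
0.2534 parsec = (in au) 5.227e+04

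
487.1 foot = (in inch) 5845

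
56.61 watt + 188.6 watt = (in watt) 245.2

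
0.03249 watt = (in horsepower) 4.357e-05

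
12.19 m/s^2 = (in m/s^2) 12.19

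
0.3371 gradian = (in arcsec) 1092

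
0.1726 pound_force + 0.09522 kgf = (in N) 1.702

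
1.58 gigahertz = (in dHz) 1.58e+10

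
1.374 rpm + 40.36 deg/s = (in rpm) 8.101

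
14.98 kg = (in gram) 1.498e+04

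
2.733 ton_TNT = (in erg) 1.143e+17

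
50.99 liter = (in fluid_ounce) 1724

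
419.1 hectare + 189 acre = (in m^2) 4.956e+06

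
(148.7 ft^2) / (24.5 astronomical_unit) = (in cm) 3.769e-10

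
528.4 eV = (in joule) 8.466e-17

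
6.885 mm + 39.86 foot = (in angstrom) 1.216e+11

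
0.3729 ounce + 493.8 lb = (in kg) 224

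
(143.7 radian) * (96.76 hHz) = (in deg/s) 7.967e+07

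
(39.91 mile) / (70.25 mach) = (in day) 3.108e-05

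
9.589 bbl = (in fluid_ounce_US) 5.155e+04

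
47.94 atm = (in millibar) 4.858e+04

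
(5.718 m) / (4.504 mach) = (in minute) 6.214e-05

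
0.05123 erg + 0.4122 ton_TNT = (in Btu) 1.635e+06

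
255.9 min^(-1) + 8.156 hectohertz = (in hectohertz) 8.199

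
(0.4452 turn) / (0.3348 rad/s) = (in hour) 0.002321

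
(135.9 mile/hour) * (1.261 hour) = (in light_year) 2.915e-11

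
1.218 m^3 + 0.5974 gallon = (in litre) 1220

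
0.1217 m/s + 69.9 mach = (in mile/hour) 5.324e+04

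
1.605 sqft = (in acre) 3.685e-05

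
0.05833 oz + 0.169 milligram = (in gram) 1.654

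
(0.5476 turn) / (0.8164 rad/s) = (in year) 1.336e-07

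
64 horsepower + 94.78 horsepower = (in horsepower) 158.8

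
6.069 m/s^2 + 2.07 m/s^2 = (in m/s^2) 8.139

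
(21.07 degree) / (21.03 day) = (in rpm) 1.933e-06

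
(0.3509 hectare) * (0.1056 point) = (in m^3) 0.1307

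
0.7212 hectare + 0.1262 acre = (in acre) 1.908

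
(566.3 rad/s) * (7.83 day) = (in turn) 6.097e+07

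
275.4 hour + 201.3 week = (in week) 202.9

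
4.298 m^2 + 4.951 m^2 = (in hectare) 0.0009249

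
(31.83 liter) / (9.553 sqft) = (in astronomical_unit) 2.397e-13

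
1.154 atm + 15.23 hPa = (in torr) 888.5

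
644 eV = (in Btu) 9.78e-20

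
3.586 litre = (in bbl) 0.02256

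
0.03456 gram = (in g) 0.03456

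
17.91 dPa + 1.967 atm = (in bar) 1.993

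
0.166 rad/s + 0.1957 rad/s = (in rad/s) 0.3617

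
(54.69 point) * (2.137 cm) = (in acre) 1.019e-07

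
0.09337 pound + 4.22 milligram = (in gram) 42.36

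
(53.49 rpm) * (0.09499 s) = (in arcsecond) 1.097e+05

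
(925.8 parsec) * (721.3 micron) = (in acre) 5.092e+12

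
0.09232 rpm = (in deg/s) 0.5539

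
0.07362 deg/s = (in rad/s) 0.001285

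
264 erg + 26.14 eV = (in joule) 2.64e-05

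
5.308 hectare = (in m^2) 5.308e+04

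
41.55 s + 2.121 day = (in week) 0.3031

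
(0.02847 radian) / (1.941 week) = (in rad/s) 2.425e-08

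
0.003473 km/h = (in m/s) 0.0009647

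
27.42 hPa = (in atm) 0.02706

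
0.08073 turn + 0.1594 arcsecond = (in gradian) 32.29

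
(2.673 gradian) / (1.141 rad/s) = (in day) 4.259e-07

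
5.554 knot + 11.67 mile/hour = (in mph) 18.06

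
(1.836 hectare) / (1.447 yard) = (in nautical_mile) 7.493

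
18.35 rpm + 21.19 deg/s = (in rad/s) 2.291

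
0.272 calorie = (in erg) 1.138e+07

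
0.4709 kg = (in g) 470.9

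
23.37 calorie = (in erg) 9.778e+08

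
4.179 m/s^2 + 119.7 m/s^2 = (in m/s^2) 123.9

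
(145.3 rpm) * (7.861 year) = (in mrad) 3.772e+12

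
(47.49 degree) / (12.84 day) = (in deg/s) 4.281e-05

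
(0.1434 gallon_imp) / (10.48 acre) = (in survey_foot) 5.043e-08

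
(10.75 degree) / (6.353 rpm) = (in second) 0.282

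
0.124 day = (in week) 0.01771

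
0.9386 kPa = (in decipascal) 9386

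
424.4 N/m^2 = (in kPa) 0.4244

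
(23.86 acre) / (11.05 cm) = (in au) 5.841e-06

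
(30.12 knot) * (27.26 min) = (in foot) 8.315e+04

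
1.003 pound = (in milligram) 4.55e+05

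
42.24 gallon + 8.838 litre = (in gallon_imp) 37.12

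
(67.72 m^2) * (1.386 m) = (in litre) 9.386e+04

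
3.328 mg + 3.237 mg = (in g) 0.006565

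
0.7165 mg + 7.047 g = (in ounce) 0.2486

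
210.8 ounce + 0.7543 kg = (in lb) 14.84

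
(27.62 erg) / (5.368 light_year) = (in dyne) 5.439e-18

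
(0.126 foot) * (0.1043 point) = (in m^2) 1.413e-06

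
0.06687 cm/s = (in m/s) 0.0006687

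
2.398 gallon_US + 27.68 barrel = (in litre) 4410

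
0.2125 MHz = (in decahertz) 2.125e+04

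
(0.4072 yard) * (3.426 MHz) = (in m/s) 1.276e+06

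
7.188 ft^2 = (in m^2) 0.6678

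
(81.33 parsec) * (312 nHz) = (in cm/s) 7.83e+13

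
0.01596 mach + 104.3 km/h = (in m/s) 34.41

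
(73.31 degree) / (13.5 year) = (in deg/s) 1.722e-07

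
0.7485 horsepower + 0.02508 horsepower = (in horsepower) 0.7736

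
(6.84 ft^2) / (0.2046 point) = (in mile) 5.471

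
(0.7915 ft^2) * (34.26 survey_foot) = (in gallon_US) 202.8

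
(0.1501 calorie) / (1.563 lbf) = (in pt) 256.1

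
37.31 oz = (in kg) 1.058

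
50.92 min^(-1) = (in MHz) 8.487e-07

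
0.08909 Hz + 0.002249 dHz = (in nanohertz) 8.931e+07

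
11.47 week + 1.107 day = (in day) 81.4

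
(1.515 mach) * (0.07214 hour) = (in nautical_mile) 72.34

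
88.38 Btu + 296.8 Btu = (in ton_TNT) 9.713e-05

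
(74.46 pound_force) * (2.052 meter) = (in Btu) 0.6442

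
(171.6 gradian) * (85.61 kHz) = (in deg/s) 1.322e+07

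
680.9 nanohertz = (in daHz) 6.809e-08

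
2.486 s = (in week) 4.11e-06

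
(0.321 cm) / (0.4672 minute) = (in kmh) 0.0004122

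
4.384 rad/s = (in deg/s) 251.2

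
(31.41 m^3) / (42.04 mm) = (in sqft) 8042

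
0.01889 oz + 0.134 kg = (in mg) 1.345e+05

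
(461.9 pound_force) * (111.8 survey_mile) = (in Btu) 3.504e+05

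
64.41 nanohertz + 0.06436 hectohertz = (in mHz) 6436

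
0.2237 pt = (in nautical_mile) 4.261e-08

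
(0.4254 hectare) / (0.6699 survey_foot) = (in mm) 2.083e+07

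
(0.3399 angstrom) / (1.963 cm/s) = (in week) 2.863e-15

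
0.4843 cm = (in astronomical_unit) 3.237e-14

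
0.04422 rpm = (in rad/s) 0.004631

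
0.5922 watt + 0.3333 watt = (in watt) 0.9255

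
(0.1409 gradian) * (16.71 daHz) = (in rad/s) 0.3698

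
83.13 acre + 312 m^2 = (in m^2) 3.367e+05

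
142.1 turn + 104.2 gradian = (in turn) 142.4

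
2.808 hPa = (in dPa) 2808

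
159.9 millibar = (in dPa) 1.599e+05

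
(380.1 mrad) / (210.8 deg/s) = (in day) 1.196e-06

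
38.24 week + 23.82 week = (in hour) 1.043e+04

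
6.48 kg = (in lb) 14.29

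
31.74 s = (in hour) 0.008817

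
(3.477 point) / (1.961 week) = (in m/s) 1.034e-09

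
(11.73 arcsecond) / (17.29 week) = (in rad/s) 5.438e-12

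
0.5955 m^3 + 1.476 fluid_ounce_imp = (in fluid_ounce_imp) 2.096e+04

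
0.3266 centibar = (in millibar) 3.266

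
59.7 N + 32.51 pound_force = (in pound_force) 45.93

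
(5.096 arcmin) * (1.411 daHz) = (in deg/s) 1.198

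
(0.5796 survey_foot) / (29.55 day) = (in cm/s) 6.919e-06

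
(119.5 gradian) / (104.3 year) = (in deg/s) 3.27e-08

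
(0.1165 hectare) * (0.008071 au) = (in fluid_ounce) 4.756e+16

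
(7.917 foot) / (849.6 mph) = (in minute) 0.0001059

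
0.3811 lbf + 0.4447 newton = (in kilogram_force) 0.2182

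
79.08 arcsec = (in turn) 6.102e-05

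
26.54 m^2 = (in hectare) 0.002654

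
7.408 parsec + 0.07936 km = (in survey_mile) 1.42e+14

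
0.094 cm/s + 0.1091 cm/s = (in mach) 5.965e-06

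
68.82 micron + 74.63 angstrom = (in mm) 0.06883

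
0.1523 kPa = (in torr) 1.142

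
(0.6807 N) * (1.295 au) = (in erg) 1.319e+18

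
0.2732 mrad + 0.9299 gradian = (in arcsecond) 3069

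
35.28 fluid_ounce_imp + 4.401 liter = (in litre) 5.403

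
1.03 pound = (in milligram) 4.672e+05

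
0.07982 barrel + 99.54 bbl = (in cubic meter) 15.84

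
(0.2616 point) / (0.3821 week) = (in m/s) 3.993e-10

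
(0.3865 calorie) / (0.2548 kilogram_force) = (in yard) 0.7078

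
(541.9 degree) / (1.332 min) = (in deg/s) 6.781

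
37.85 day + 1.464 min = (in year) 0.1037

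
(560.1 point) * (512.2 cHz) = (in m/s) 1.012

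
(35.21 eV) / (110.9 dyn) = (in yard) 5.563e-15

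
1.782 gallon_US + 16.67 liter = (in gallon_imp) 5.151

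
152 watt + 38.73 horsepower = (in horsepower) 38.93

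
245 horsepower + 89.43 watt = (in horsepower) 245.1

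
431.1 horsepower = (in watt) 3.215e+05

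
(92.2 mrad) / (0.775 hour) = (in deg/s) 0.001893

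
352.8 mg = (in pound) 0.0007778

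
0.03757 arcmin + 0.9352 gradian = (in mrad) 14.7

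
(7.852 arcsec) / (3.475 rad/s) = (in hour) 3.043e-09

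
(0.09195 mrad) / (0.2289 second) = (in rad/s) 0.0004017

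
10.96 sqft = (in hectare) 0.0001018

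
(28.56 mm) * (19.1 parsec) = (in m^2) 1.683e+16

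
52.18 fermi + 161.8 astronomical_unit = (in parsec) 0.0007844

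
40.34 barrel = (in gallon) 1694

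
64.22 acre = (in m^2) 2.599e+05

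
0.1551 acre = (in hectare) 0.06277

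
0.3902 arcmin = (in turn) 1.806e-05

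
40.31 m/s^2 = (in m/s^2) 40.31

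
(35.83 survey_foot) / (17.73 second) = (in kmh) 2.217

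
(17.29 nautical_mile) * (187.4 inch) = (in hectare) 15.24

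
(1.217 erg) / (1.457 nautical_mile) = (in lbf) 1.014e-11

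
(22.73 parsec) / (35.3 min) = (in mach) 9.725e+11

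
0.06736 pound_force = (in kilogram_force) 0.03055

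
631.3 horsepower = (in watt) 4.708e+05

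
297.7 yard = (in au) 1.82e-09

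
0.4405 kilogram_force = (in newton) 4.32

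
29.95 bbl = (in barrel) 29.95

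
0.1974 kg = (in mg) 1.974e+05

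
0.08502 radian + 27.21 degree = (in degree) 32.08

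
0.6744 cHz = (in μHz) 6744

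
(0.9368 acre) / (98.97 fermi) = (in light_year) 4.049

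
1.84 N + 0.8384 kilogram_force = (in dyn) 1.006e+06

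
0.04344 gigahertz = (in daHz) 4.344e+06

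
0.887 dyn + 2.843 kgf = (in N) 27.88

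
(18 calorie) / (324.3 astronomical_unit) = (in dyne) 1.552e-07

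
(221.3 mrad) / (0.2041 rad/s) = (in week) 1.793e-06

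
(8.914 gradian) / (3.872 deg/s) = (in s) 2.072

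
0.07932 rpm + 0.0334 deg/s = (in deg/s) 0.5093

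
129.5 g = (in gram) 129.5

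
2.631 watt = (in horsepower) 0.003528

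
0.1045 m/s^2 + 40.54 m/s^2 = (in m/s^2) 40.64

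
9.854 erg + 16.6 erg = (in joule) 2.645e-06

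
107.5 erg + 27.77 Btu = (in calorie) 7003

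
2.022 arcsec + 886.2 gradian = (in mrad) 1.392e+04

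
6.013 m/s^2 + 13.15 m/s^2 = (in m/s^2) 19.16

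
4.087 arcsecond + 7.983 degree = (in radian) 0.1393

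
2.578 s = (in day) 2.984e-05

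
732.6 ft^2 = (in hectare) 0.006806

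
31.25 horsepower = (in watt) 2.33e+04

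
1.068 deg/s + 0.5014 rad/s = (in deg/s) 29.8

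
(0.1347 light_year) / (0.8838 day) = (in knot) 3.244e+10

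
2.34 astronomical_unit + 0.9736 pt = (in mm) 3.501e+14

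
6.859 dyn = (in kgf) 6.994e-06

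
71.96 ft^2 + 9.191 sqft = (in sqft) 81.15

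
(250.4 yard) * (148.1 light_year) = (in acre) 7.927e+16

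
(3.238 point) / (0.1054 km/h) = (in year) 1.237e-09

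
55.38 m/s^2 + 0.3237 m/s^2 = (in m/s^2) 55.7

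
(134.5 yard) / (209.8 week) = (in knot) 1.884e-06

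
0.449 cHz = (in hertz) 0.00449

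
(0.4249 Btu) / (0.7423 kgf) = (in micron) 6.158e+07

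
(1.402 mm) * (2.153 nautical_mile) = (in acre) 0.001381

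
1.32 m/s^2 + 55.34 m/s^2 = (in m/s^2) 56.66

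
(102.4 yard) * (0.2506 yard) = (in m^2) 21.46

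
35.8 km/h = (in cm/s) 994.4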